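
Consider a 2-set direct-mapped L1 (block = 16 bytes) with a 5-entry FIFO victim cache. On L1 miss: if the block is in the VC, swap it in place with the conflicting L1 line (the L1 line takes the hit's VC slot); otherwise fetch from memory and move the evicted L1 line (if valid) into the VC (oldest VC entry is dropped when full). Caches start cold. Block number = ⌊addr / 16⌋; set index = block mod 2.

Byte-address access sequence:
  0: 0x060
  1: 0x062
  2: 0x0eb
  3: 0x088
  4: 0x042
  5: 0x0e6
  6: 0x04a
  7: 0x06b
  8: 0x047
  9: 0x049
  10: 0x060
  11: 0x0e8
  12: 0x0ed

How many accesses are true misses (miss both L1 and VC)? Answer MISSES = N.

#0 0x60→b6/s0 MISS; vc=[]
#1 0x62→b6/s0 L1-HIT; vc=[]
#2 0xeb→b14/s0 MISS; vc=[6]
#3 0x88→b8/s0 MISS; vc=[6,14]
#4 0x42→b4/s0 MISS; vc=[6,14,8]
#5 0xe6→b14/s0 VC-HIT; vc=[6,4,8]
#6 0x4a→b4/s0 VC-HIT; vc=[6,14,8]
#7 0x6b→b6/s0 VC-HIT; vc=[4,14,8]
#8 0x47→b4/s0 VC-HIT; vc=[6,14,8]
#9 0x49→b4/s0 L1-HIT; vc=[6,14,8]
#10 0x60→b6/s0 VC-HIT; vc=[4,14,8]
#11 0xe8→b14/s0 VC-HIT; vc=[4,6,8]
#12 0xed→b14/s0 L1-HIT; vc=[4,6,8]

MISSES = 4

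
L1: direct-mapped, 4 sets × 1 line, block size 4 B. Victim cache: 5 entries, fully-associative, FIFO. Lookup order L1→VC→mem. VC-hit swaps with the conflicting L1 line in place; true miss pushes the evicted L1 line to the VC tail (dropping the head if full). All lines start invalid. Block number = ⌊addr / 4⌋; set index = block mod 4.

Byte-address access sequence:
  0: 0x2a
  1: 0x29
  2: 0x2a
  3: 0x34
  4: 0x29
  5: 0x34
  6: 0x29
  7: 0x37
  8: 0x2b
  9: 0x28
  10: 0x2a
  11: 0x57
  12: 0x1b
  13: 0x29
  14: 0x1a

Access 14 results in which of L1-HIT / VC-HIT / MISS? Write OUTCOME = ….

#0 0x2a→b10/s2 MISS; vc=[]
#1 0x29→b10/s2 L1-HIT; vc=[]
#2 0x2a→b10/s2 L1-HIT; vc=[]
#3 0x34→b13/s1 MISS; vc=[]
#4 0x29→b10/s2 L1-HIT; vc=[]
#5 0x34→b13/s1 L1-HIT; vc=[]
#6 0x29→b10/s2 L1-HIT; vc=[]
#7 0x37→b13/s1 L1-HIT; vc=[]
#8 0x2b→b10/s2 L1-HIT; vc=[]
#9 0x28→b10/s2 L1-HIT; vc=[]
#10 0x2a→b10/s2 L1-HIT; vc=[]
#11 0x57→b21/s1 MISS; vc=[13]
#12 0x1b→b6/s2 MISS; vc=[13,10]
#13 0x29→b10/s2 VC-HIT; vc=[13,6]
#14 0x1a→b6/s2 VC-HIT; vc=[13,10]

OUTCOME = VC-HIT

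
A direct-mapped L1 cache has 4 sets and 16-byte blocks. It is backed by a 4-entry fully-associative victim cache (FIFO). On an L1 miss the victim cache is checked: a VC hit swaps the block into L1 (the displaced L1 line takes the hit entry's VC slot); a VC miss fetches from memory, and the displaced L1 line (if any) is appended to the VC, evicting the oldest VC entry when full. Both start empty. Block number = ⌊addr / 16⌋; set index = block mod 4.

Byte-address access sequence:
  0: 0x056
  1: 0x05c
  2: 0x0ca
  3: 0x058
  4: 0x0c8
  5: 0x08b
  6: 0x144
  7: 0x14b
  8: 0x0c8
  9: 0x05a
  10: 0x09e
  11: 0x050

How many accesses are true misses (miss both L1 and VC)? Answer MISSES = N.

  [0] addr=0x56 blk=5 s=1: MISS | VC []
  [1] addr=0x5c blk=5 s=1: L1-HIT | VC []
  [2] addr=0xca blk=12 s=0: MISS | VC []
  [3] addr=0x58 blk=5 s=1: L1-HIT | VC []
  [4] addr=0xc8 blk=12 s=0: L1-HIT | VC []
  [5] addr=0x8b blk=8 s=0: MISS | VC [12]
  [6] addr=0x144 blk=20 s=0: MISS | VC [12, 8]
  [7] addr=0x14b blk=20 s=0: L1-HIT | VC [12, 8]
  [8] addr=0xc8 blk=12 s=0: VC-HIT | VC [20, 8]
  [9] addr=0x5a blk=5 s=1: L1-HIT | VC [20, 8]
  [10] addr=0x9e blk=9 s=1: MISS | VC [20, 8, 5]
  [11] addr=0x50 blk=5 s=1: VC-HIT | VC [20, 8, 9]

MISSES = 5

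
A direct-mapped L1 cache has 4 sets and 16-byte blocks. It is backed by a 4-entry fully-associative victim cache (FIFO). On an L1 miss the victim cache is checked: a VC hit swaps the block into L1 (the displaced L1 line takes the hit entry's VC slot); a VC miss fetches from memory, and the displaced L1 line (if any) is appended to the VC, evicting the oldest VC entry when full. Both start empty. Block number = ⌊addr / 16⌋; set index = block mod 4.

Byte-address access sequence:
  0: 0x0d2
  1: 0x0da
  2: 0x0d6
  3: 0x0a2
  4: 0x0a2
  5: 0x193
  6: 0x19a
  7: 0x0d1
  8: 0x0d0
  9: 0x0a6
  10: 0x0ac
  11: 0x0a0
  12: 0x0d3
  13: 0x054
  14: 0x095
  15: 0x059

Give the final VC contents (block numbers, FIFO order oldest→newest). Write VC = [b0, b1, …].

VC = [25, 13, 9]

0: 0xd2 (blk 13, set 1) → MISS  vc=[]
1: 0xda (blk 13, set 1) → L1-HIT  vc=[]
2: 0xd6 (blk 13, set 1) → L1-HIT  vc=[]
3: 0xa2 (blk 10, set 2) → MISS  vc=[]
4: 0xa2 (blk 10, set 2) → L1-HIT  vc=[]
5: 0x193 (blk 25, set 1) → MISS  vc=[13]
6: 0x19a (blk 25, set 1) → L1-HIT  vc=[13]
7: 0xd1 (blk 13, set 1) → VC-HIT  vc=[25]
8: 0xd0 (blk 13, set 1) → L1-HIT  vc=[25]
9: 0xa6 (blk 10, set 2) → L1-HIT  vc=[25]
10: 0xac (blk 10, set 2) → L1-HIT  vc=[25]
11: 0xa0 (blk 10, set 2) → L1-HIT  vc=[25]
12: 0xd3 (blk 13, set 1) → L1-HIT  vc=[25]
13: 0x54 (blk 5, set 1) → MISS  vc=[25, 13]
14: 0x95 (blk 9, set 1) → MISS  vc=[25, 13, 5]
15: 0x59 (blk 5, set 1) → VC-HIT  vc=[25, 13, 9]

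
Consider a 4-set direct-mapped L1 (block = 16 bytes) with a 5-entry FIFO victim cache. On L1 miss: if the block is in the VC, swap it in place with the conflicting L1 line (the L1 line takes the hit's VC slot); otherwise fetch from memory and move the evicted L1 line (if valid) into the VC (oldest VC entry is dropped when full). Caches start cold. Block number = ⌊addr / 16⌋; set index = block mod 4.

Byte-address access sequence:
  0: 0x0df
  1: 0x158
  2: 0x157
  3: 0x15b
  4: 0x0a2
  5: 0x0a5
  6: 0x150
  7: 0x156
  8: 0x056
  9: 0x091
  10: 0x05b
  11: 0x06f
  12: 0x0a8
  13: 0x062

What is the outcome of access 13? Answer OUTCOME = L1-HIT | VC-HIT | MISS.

0: 0xdf (blk 13, set 1) → MISS  vc=[]
1: 0x158 (blk 21, set 1) → MISS  vc=[13]
2: 0x157 (blk 21, set 1) → L1-HIT  vc=[13]
3: 0x15b (blk 21, set 1) → L1-HIT  vc=[13]
4: 0xa2 (blk 10, set 2) → MISS  vc=[13]
5: 0xa5 (blk 10, set 2) → L1-HIT  vc=[13]
6: 0x150 (blk 21, set 1) → L1-HIT  vc=[13]
7: 0x156 (blk 21, set 1) → L1-HIT  vc=[13]
8: 0x56 (blk 5, set 1) → MISS  vc=[13, 21]
9: 0x91 (blk 9, set 1) → MISS  vc=[13, 21, 5]
10: 0x5b (blk 5, set 1) → VC-HIT  vc=[13, 21, 9]
11: 0x6f (blk 6, set 2) → MISS  vc=[13, 21, 9, 10]
12: 0xa8 (blk 10, set 2) → VC-HIT  vc=[13, 21, 9, 6]
13: 0x62 (blk 6, set 2) → VC-HIT  vc=[13, 21, 9, 10]

OUTCOME = VC-HIT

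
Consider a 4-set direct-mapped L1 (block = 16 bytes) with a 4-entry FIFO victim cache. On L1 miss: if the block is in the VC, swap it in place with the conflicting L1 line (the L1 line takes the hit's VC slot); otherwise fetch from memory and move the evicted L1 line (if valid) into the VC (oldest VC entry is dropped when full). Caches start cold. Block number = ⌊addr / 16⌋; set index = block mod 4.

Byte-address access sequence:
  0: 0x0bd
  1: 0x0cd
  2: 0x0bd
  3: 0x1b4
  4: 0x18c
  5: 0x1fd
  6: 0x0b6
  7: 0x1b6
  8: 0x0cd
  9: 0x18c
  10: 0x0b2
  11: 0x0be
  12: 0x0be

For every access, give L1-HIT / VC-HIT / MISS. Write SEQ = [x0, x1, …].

0: 0xbd (blk 11, set 3) → MISS  vc=[]
1: 0xcd (blk 12, set 0) → MISS  vc=[]
2: 0xbd (blk 11, set 3) → L1-HIT  vc=[]
3: 0x1b4 (blk 27, set 3) → MISS  vc=[11]
4: 0x18c (blk 24, set 0) → MISS  vc=[11, 12]
5: 0x1fd (blk 31, set 3) → MISS  vc=[11, 12, 27]
6: 0xb6 (blk 11, set 3) → VC-HIT  vc=[31, 12, 27]
7: 0x1b6 (blk 27, set 3) → VC-HIT  vc=[31, 12, 11]
8: 0xcd (blk 12, set 0) → VC-HIT  vc=[31, 24, 11]
9: 0x18c (blk 24, set 0) → VC-HIT  vc=[31, 12, 11]
10: 0xb2 (blk 11, set 3) → VC-HIT  vc=[31, 12, 27]
11: 0xbe (blk 11, set 3) → L1-HIT  vc=[31, 12, 27]
12: 0xbe (blk 11, set 3) → L1-HIT  vc=[31, 12, 27]

SEQ = [MISS, MISS, L1-HIT, MISS, MISS, MISS, VC-HIT, VC-HIT, VC-HIT, VC-HIT, VC-HIT, L1-HIT, L1-HIT]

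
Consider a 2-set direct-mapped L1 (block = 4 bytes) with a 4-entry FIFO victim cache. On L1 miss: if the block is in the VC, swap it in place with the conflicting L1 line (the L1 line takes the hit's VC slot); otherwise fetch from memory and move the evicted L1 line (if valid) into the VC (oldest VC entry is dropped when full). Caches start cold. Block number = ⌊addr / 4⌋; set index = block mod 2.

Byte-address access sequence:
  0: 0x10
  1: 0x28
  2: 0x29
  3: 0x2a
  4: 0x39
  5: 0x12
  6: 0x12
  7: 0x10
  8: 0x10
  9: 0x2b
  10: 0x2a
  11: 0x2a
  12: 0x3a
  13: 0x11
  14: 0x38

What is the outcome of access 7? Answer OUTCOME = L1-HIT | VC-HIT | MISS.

OUTCOME = L1-HIT

0: 0x10 (blk 4, set 0) → MISS  vc=[]
1: 0x28 (blk 10, set 0) → MISS  vc=[4]
2: 0x29 (blk 10, set 0) → L1-HIT  vc=[4]
3: 0x2a (blk 10, set 0) → L1-HIT  vc=[4]
4: 0x39 (blk 14, set 0) → MISS  vc=[4, 10]
5: 0x12 (blk 4, set 0) → VC-HIT  vc=[14, 10]
6: 0x12 (blk 4, set 0) → L1-HIT  vc=[14, 10]
7: 0x10 (blk 4, set 0) → L1-HIT  vc=[14, 10]
8: 0x10 (blk 4, set 0) → L1-HIT  vc=[14, 10]
9: 0x2b (blk 10, set 0) → VC-HIT  vc=[14, 4]
10: 0x2a (blk 10, set 0) → L1-HIT  vc=[14, 4]
11: 0x2a (blk 10, set 0) → L1-HIT  vc=[14, 4]
12: 0x3a (blk 14, set 0) → VC-HIT  vc=[10, 4]
13: 0x11 (blk 4, set 0) → VC-HIT  vc=[10, 14]
14: 0x38 (blk 14, set 0) → VC-HIT  vc=[10, 4]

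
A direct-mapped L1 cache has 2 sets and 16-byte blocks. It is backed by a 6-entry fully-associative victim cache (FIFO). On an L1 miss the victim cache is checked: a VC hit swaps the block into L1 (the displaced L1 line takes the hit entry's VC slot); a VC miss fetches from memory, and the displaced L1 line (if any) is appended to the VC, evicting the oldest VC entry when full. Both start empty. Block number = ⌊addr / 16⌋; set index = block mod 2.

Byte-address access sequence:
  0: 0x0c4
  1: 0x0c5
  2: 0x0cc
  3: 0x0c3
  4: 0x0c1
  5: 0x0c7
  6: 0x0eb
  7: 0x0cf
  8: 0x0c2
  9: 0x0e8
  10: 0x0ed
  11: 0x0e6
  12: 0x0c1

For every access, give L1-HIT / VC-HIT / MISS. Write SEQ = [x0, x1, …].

SEQ = [MISS, L1-HIT, L1-HIT, L1-HIT, L1-HIT, L1-HIT, MISS, VC-HIT, L1-HIT, VC-HIT, L1-HIT, L1-HIT, VC-HIT]

  [0] addr=0xc4 blk=12 s=0: MISS | VC []
  [1] addr=0xc5 blk=12 s=0: L1-HIT | VC []
  [2] addr=0xcc blk=12 s=0: L1-HIT | VC []
  [3] addr=0xc3 blk=12 s=0: L1-HIT | VC []
  [4] addr=0xc1 blk=12 s=0: L1-HIT | VC []
  [5] addr=0xc7 blk=12 s=0: L1-HIT | VC []
  [6] addr=0xeb blk=14 s=0: MISS | VC [12]
  [7] addr=0xcf blk=12 s=0: VC-HIT | VC [14]
  [8] addr=0xc2 blk=12 s=0: L1-HIT | VC [14]
  [9] addr=0xe8 blk=14 s=0: VC-HIT | VC [12]
  [10] addr=0xed blk=14 s=0: L1-HIT | VC [12]
  [11] addr=0xe6 blk=14 s=0: L1-HIT | VC [12]
  [12] addr=0xc1 blk=12 s=0: VC-HIT | VC [14]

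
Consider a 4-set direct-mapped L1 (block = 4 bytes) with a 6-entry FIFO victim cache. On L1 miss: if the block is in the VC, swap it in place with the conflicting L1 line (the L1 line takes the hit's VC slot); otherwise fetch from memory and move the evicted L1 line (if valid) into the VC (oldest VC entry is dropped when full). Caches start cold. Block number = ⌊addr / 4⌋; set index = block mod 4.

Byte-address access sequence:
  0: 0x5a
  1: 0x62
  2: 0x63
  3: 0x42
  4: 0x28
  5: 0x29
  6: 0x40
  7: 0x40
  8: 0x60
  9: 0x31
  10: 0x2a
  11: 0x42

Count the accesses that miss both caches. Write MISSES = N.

  [0] addr=0x5a blk=22 s=2: MISS | VC []
  [1] addr=0x62 blk=24 s=0: MISS | VC []
  [2] addr=0x63 blk=24 s=0: L1-HIT | VC []
  [3] addr=0x42 blk=16 s=0: MISS | VC [24]
  [4] addr=0x28 blk=10 s=2: MISS | VC [24, 22]
  [5] addr=0x29 blk=10 s=2: L1-HIT | VC [24, 22]
  [6] addr=0x40 blk=16 s=0: L1-HIT | VC [24, 22]
  [7] addr=0x40 blk=16 s=0: L1-HIT | VC [24, 22]
  [8] addr=0x60 blk=24 s=0: VC-HIT | VC [16, 22]
  [9] addr=0x31 blk=12 s=0: MISS | VC [16, 22, 24]
  [10] addr=0x2a blk=10 s=2: L1-HIT | VC [16, 22, 24]
  [11] addr=0x42 blk=16 s=0: VC-HIT | VC [12, 22, 24]

MISSES = 5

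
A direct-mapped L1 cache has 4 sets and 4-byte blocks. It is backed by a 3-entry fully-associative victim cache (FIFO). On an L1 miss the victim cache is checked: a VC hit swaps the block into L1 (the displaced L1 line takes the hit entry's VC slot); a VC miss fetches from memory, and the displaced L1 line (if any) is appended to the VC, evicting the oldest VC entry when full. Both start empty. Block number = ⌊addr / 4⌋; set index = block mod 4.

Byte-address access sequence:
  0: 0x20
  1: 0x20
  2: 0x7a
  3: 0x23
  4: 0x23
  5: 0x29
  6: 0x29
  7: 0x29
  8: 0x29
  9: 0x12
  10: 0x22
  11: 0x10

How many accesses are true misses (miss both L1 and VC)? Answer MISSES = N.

#0 0x20→b8/s0 MISS; vc=[]
#1 0x20→b8/s0 L1-HIT; vc=[]
#2 0x7a→b30/s2 MISS; vc=[]
#3 0x23→b8/s0 L1-HIT; vc=[]
#4 0x23→b8/s0 L1-HIT; vc=[]
#5 0x29→b10/s2 MISS; vc=[30]
#6 0x29→b10/s2 L1-HIT; vc=[30]
#7 0x29→b10/s2 L1-HIT; vc=[30]
#8 0x29→b10/s2 L1-HIT; vc=[30]
#9 0x12→b4/s0 MISS; vc=[30,8]
#10 0x22→b8/s0 VC-HIT; vc=[30,4]
#11 0x10→b4/s0 VC-HIT; vc=[30,8]

MISSES = 4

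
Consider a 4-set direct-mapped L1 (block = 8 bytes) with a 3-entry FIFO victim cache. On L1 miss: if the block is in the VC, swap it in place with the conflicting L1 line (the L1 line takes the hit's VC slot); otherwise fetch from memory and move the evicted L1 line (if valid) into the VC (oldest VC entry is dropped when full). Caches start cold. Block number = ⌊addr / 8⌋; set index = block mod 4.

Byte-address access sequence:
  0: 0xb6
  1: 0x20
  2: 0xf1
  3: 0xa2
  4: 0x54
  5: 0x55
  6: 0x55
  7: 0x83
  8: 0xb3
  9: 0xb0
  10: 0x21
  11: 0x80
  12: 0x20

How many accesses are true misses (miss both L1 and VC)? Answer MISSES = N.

MISSES = 8

  [0] addr=0xb6 blk=22 s=2: MISS | VC []
  [1] addr=0x20 blk=4 s=0: MISS | VC []
  [2] addr=0xf1 blk=30 s=2: MISS | VC [22]
  [3] addr=0xa2 blk=20 s=0: MISS | VC [22, 4]
  [4] addr=0x54 blk=10 s=2: MISS | VC [22, 4, 30]
  [5] addr=0x55 blk=10 s=2: L1-HIT | VC [22, 4, 30]
  [6] addr=0x55 blk=10 s=2: L1-HIT | VC [22, 4, 30]
  [7] addr=0x83 blk=16 s=0: MISS | VC [4, 30, 20]
  [8] addr=0xb3 blk=22 s=2: MISS | VC [30, 20, 10]
  [9] addr=0xb0 blk=22 s=2: L1-HIT | VC [30, 20, 10]
  [10] addr=0x21 blk=4 s=0: MISS | VC [20, 10, 16]
  [11] addr=0x80 blk=16 s=0: VC-HIT | VC [20, 10, 4]
  [12] addr=0x20 blk=4 s=0: VC-HIT | VC [20, 10, 16]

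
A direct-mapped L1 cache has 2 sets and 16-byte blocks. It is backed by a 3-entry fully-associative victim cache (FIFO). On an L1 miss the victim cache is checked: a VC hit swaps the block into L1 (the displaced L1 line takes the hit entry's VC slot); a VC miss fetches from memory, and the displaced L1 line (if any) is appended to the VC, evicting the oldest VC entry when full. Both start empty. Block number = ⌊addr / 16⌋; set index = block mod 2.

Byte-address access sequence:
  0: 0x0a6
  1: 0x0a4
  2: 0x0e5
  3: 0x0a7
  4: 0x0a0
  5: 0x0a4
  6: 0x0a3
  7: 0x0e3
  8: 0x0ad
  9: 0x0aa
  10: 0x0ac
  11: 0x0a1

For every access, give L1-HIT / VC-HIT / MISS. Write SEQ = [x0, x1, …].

SEQ = [MISS, L1-HIT, MISS, VC-HIT, L1-HIT, L1-HIT, L1-HIT, VC-HIT, VC-HIT, L1-HIT, L1-HIT, L1-HIT]

  [0] addr=0xa6 blk=10 s=0: MISS | VC []
  [1] addr=0xa4 blk=10 s=0: L1-HIT | VC []
  [2] addr=0xe5 blk=14 s=0: MISS | VC [10]
  [3] addr=0xa7 blk=10 s=0: VC-HIT | VC [14]
  [4] addr=0xa0 blk=10 s=0: L1-HIT | VC [14]
  [5] addr=0xa4 blk=10 s=0: L1-HIT | VC [14]
  [6] addr=0xa3 blk=10 s=0: L1-HIT | VC [14]
  [7] addr=0xe3 blk=14 s=0: VC-HIT | VC [10]
  [8] addr=0xad blk=10 s=0: VC-HIT | VC [14]
  [9] addr=0xaa blk=10 s=0: L1-HIT | VC [14]
  [10] addr=0xac blk=10 s=0: L1-HIT | VC [14]
  [11] addr=0xa1 blk=10 s=0: L1-HIT | VC [14]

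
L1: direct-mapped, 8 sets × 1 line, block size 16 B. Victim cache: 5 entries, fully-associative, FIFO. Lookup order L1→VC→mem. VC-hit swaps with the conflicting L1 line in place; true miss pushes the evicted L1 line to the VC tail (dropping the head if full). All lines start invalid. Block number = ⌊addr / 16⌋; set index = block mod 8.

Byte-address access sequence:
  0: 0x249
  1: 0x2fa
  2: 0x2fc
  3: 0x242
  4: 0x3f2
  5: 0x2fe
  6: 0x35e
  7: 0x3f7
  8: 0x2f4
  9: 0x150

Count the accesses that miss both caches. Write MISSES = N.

0: 0x249 (blk 36, set 4) → MISS  vc=[]
1: 0x2fa (blk 47, set 7) → MISS  vc=[]
2: 0x2fc (blk 47, set 7) → L1-HIT  vc=[]
3: 0x242 (blk 36, set 4) → L1-HIT  vc=[]
4: 0x3f2 (blk 63, set 7) → MISS  vc=[47]
5: 0x2fe (blk 47, set 7) → VC-HIT  vc=[63]
6: 0x35e (blk 53, set 5) → MISS  vc=[63]
7: 0x3f7 (blk 63, set 7) → VC-HIT  vc=[47]
8: 0x2f4 (blk 47, set 7) → VC-HIT  vc=[63]
9: 0x150 (blk 21, set 5) → MISS  vc=[63, 53]

MISSES = 5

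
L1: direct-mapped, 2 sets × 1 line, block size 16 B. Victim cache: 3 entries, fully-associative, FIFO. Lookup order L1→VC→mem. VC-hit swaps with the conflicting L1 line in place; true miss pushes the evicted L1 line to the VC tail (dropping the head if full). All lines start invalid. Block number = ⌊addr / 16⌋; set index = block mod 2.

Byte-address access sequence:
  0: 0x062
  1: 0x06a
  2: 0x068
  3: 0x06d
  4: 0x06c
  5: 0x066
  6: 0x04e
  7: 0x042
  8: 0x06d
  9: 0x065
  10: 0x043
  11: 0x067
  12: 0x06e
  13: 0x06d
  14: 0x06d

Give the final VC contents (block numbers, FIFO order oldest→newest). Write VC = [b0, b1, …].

0: 0x62 (blk 6, set 0) → MISS  vc=[]
1: 0x6a (blk 6, set 0) → L1-HIT  vc=[]
2: 0x68 (blk 6, set 0) → L1-HIT  vc=[]
3: 0x6d (blk 6, set 0) → L1-HIT  vc=[]
4: 0x6c (blk 6, set 0) → L1-HIT  vc=[]
5: 0x66 (blk 6, set 0) → L1-HIT  vc=[]
6: 0x4e (blk 4, set 0) → MISS  vc=[6]
7: 0x42 (blk 4, set 0) → L1-HIT  vc=[6]
8: 0x6d (blk 6, set 0) → VC-HIT  vc=[4]
9: 0x65 (blk 6, set 0) → L1-HIT  vc=[4]
10: 0x43 (blk 4, set 0) → VC-HIT  vc=[6]
11: 0x67 (blk 6, set 0) → VC-HIT  vc=[4]
12: 0x6e (blk 6, set 0) → L1-HIT  vc=[4]
13: 0x6d (blk 6, set 0) → L1-HIT  vc=[4]
14: 0x6d (blk 6, set 0) → L1-HIT  vc=[4]

VC = [4]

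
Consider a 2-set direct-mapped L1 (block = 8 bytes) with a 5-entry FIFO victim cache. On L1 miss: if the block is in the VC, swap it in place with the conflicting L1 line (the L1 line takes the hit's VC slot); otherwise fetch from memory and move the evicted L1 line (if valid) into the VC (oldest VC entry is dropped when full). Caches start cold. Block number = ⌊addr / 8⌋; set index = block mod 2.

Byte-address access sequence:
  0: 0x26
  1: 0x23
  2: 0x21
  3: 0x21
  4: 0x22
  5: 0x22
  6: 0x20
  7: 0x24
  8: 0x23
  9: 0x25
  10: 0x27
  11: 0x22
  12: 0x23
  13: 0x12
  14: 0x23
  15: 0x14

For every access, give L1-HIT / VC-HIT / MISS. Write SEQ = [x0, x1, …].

SEQ = [MISS, L1-HIT, L1-HIT, L1-HIT, L1-HIT, L1-HIT, L1-HIT, L1-HIT, L1-HIT, L1-HIT, L1-HIT, L1-HIT, L1-HIT, MISS, VC-HIT, VC-HIT]

#0 0x26→b4/s0 MISS; vc=[]
#1 0x23→b4/s0 L1-HIT; vc=[]
#2 0x21→b4/s0 L1-HIT; vc=[]
#3 0x21→b4/s0 L1-HIT; vc=[]
#4 0x22→b4/s0 L1-HIT; vc=[]
#5 0x22→b4/s0 L1-HIT; vc=[]
#6 0x20→b4/s0 L1-HIT; vc=[]
#7 0x24→b4/s0 L1-HIT; vc=[]
#8 0x23→b4/s0 L1-HIT; vc=[]
#9 0x25→b4/s0 L1-HIT; vc=[]
#10 0x27→b4/s0 L1-HIT; vc=[]
#11 0x22→b4/s0 L1-HIT; vc=[]
#12 0x23→b4/s0 L1-HIT; vc=[]
#13 0x12→b2/s0 MISS; vc=[4]
#14 0x23→b4/s0 VC-HIT; vc=[2]
#15 0x14→b2/s0 VC-HIT; vc=[4]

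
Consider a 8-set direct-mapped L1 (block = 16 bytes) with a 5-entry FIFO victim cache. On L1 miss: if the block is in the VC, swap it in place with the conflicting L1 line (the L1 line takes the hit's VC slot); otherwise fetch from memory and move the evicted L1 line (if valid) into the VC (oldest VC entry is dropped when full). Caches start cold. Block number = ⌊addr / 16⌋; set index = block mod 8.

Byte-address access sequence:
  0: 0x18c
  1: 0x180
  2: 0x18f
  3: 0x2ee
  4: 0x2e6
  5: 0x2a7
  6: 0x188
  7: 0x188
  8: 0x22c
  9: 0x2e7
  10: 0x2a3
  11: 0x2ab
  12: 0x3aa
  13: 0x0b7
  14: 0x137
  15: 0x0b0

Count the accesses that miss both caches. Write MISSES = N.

MISSES = 7

#0 0x18c→b24/s0 MISS; vc=[]
#1 0x180→b24/s0 L1-HIT; vc=[]
#2 0x18f→b24/s0 L1-HIT; vc=[]
#3 0x2ee→b46/s6 MISS; vc=[]
#4 0x2e6→b46/s6 L1-HIT; vc=[]
#5 0x2a7→b42/s2 MISS; vc=[]
#6 0x188→b24/s0 L1-HIT; vc=[]
#7 0x188→b24/s0 L1-HIT; vc=[]
#8 0x22c→b34/s2 MISS; vc=[42]
#9 0x2e7→b46/s6 L1-HIT; vc=[42]
#10 0x2a3→b42/s2 VC-HIT; vc=[34]
#11 0x2ab→b42/s2 L1-HIT; vc=[34]
#12 0x3aa→b58/s2 MISS; vc=[34,42]
#13 0xb7→b11/s3 MISS; vc=[34,42]
#14 0x137→b19/s3 MISS; vc=[34,42,11]
#15 0xb0→b11/s3 VC-HIT; vc=[34,42,19]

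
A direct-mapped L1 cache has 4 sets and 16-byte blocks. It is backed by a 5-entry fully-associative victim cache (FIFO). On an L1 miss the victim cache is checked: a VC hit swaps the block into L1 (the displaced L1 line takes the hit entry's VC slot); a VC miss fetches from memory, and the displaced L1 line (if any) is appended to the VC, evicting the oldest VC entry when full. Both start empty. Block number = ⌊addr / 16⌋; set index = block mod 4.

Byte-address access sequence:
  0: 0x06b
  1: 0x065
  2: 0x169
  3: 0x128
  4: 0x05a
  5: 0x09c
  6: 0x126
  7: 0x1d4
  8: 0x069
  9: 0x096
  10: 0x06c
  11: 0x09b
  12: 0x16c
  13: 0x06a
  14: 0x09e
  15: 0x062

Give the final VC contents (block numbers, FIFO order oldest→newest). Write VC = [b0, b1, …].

VC = [18, 22, 5, 29]

  [0] addr=0x6b blk=6 s=2: MISS | VC []
  [1] addr=0x65 blk=6 s=2: L1-HIT | VC []
  [2] addr=0x169 blk=22 s=2: MISS | VC [6]
  [3] addr=0x128 blk=18 s=2: MISS | VC [6, 22]
  [4] addr=0x5a blk=5 s=1: MISS | VC [6, 22]
  [5] addr=0x9c blk=9 s=1: MISS | VC [6, 22, 5]
  [6] addr=0x126 blk=18 s=2: L1-HIT | VC [6, 22, 5]
  [7] addr=0x1d4 blk=29 s=1: MISS | VC [6, 22, 5, 9]
  [8] addr=0x69 blk=6 s=2: VC-HIT | VC [18, 22, 5, 9]
  [9] addr=0x96 blk=9 s=1: VC-HIT | VC [18, 22, 5, 29]
  [10] addr=0x6c blk=6 s=2: L1-HIT | VC [18, 22, 5, 29]
  [11] addr=0x9b blk=9 s=1: L1-HIT | VC [18, 22, 5, 29]
  [12] addr=0x16c blk=22 s=2: VC-HIT | VC [18, 6, 5, 29]
  [13] addr=0x6a blk=6 s=2: VC-HIT | VC [18, 22, 5, 29]
  [14] addr=0x9e blk=9 s=1: L1-HIT | VC [18, 22, 5, 29]
  [15] addr=0x62 blk=6 s=2: L1-HIT | VC [18, 22, 5, 29]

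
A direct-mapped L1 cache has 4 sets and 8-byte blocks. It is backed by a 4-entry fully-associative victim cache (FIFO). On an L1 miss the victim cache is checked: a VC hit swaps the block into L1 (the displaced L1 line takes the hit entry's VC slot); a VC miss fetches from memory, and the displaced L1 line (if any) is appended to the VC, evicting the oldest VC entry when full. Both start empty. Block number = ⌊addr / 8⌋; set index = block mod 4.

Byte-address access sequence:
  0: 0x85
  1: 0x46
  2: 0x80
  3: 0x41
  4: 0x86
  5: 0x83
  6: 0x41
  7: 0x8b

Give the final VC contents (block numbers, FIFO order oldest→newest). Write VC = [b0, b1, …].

#0 0x85→b16/s0 MISS; vc=[]
#1 0x46→b8/s0 MISS; vc=[16]
#2 0x80→b16/s0 VC-HIT; vc=[8]
#3 0x41→b8/s0 VC-HIT; vc=[16]
#4 0x86→b16/s0 VC-HIT; vc=[8]
#5 0x83→b16/s0 L1-HIT; vc=[8]
#6 0x41→b8/s0 VC-HIT; vc=[16]
#7 0x8b→b17/s1 MISS; vc=[16]

VC = [16]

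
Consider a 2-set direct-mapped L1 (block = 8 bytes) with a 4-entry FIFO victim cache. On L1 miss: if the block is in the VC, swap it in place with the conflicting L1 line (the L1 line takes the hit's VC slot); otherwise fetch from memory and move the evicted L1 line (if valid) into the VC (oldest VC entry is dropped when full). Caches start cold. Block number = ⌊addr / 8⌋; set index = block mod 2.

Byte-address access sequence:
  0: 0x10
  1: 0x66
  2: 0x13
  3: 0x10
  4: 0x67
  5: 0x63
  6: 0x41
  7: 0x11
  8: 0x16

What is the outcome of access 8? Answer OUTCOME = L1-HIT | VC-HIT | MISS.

#0 0x10→b2/s0 MISS; vc=[]
#1 0x66→b12/s0 MISS; vc=[2]
#2 0x13→b2/s0 VC-HIT; vc=[12]
#3 0x10→b2/s0 L1-HIT; vc=[12]
#4 0x67→b12/s0 VC-HIT; vc=[2]
#5 0x63→b12/s0 L1-HIT; vc=[2]
#6 0x41→b8/s0 MISS; vc=[2,12]
#7 0x11→b2/s0 VC-HIT; vc=[8,12]
#8 0x16→b2/s0 L1-HIT; vc=[8,12]

OUTCOME = L1-HIT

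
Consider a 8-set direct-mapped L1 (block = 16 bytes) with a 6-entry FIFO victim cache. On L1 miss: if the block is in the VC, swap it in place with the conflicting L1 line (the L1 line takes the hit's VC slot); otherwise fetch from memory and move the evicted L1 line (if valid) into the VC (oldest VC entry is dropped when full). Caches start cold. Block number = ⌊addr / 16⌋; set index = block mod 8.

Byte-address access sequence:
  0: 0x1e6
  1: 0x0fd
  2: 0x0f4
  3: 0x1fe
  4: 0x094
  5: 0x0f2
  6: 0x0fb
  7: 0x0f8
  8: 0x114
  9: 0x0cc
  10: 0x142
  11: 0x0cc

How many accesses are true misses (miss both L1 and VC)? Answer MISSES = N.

#0 0x1e6→b30/s6 MISS; vc=[]
#1 0xfd→b15/s7 MISS; vc=[]
#2 0xf4→b15/s7 L1-HIT; vc=[]
#3 0x1fe→b31/s7 MISS; vc=[15]
#4 0x94→b9/s1 MISS; vc=[15]
#5 0xf2→b15/s7 VC-HIT; vc=[31]
#6 0xfb→b15/s7 L1-HIT; vc=[31]
#7 0xf8→b15/s7 L1-HIT; vc=[31]
#8 0x114→b17/s1 MISS; vc=[31,9]
#9 0xcc→b12/s4 MISS; vc=[31,9]
#10 0x142→b20/s4 MISS; vc=[31,9,12]
#11 0xcc→b12/s4 VC-HIT; vc=[31,9,20]

MISSES = 7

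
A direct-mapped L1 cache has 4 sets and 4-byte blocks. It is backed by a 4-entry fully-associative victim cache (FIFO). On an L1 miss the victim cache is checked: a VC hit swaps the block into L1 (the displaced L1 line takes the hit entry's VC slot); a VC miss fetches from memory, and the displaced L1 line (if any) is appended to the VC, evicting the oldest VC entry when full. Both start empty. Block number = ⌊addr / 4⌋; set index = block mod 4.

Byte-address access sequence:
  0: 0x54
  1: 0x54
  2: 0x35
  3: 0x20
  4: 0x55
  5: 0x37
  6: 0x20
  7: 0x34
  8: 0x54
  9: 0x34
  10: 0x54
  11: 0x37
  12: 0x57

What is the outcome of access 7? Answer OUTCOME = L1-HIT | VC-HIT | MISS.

OUTCOME = L1-HIT

0: 0x54 (blk 21, set 1) → MISS  vc=[]
1: 0x54 (blk 21, set 1) → L1-HIT  vc=[]
2: 0x35 (blk 13, set 1) → MISS  vc=[21]
3: 0x20 (blk 8, set 0) → MISS  vc=[21]
4: 0x55 (blk 21, set 1) → VC-HIT  vc=[13]
5: 0x37 (blk 13, set 1) → VC-HIT  vc=[21]
6: 0x20 (blk 8, set 0) → L1-HIT  vc=[21]
7: 0x34 (blk 13, set 1) → L1-HIT  vc=[21]
8: 0x54 (blk 21, set 1) → VC-HIT  vc=[13]
9: 0x34 (blk 13, set 1) → VC-HIT  vc=[21]
10: 0x54 (blk 21, set 1) → VC-HIT  vc=[13]
11: 0x37 (blk 13, set 1) → VC-HIT  vc=[21]
12: 0x57 (blk 21, set 1) → VC-HIT  vc=[13]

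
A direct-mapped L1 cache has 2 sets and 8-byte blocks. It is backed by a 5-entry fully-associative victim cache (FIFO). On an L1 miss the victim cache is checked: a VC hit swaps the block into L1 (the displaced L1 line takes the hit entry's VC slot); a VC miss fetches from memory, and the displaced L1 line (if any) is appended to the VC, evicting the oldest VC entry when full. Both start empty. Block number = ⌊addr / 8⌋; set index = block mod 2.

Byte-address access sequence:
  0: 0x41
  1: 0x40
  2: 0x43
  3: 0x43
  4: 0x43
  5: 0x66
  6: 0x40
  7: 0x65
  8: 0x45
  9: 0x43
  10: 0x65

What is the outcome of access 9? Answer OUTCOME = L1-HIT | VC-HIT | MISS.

OUTCOME = L1-HIT

#0 0x41→b8/s0 MISS; vc=[]
#1 0x40→b8/s0 L1-HIT; vc=[]
#2 0x43→b8/s0 L1-HIT; vc=[]
#3 0x43→b8/s0 L1-HIT; vc=[]
#4 0x43→b8/s0 L1-HIT; vc=[]
#5 0x66→b12/s0 MISS; vc=[8]
#6 0x40→b8/s0 VC-HIT; vc=[12]
#7 0x65→b12/s0 VC-HIT; vc=[8]
#8 0x45→b8/s0 VC-HIT; vc=[12]
#9 0x43→b8/s0 L1-HIT; vc=[12]
#10 0x65→b12/s0 VC-HIT; vc=[8]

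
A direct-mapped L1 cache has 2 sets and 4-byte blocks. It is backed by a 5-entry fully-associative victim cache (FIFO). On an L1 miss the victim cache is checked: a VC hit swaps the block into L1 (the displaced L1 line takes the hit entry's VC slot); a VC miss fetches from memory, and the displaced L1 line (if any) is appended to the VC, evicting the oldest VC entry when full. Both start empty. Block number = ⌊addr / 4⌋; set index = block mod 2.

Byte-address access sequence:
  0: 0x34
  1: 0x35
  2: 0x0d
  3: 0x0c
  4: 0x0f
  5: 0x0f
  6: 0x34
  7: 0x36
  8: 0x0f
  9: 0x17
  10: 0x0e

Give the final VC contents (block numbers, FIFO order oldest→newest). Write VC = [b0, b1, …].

  [0] addr=0x34 blk=13 s=1: MISS | VC []
  [1] addr=0x35 blk=13 s=1: L1-HIT | VC []
  [2] addr=0xd blk=3 s=1: MISS | VC [13]
  [3] addr=0xc blk=3 s=1: L1-HIT | VC [13]
  [4] addr=0xf blk=3 s=1: L1-HIT | VC [13]
  [5] addr=0xf blk=3 s=1: L1-HIT | VC [13]
  [6] addr=0x34 blk=13 s=1: VC-HIT | VC [3]
  [7] addr=0x36 blk=13 s=1: L1-HIT | VC [3]
  [8] addr=0xf blk=3 s=1: VC-HIT | VC [13]
  [9] addr=0x17 blk=5 s=1: MISS | VC [13, 3]
  [10] addr=0xe blk=3 s=1: VC-HIT | VC [13, 5]

VC = [13, 5]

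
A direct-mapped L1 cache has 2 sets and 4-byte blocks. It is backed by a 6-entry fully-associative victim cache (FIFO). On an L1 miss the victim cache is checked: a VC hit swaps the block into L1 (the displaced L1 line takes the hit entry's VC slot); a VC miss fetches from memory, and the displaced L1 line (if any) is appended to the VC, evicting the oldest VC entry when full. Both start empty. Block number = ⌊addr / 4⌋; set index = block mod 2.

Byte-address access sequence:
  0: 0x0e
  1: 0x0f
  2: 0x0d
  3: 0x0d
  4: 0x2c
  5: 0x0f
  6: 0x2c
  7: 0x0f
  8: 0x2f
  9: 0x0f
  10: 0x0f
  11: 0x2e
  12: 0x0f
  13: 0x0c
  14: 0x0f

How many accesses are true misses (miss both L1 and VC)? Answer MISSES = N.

MISSES = 2

0: 0xe (blk 3, set 1) → MISS  vc=[]
1: 0xf (blk 3, set 1) → L1-HIT  vc=[]
2: 0xd (blk 3, set 1) → L1-HIT  vc=[]
3: 0xd (blk 3, set 1) → L1-HIT  vc=[]
4: 0x2c (blk 11, set 1) → MISS  vc=[3]
5: 0xf (blk 3, set 1) → VC-HIT  vc=[11]
6: 0x2c (blk 11, set 1) → VC-HIT  vc=[3]
7: 0xf (blk 3, set 1) → VC-HIT  vc=[11]
8: 0x2f (blk 11, set 1) → VC-HIT  vc=[3]
9: 0xf (blk 3, set 1) → VC-HIT  vc=[11]
10: 0xf (blk 3, set 1) → L1-HIT  vc=[11]
11: 0x2e (blk 11, set 1) → VC-HIT  vc=[3]
12: 0xf (blk 3, set 1) → VC-HIT  vc=[11]
13: 0xc (blk 3, set 1) → L1-HIT  vc=[11]
14: 0xf (blk 3, set 1) → L1-HIT  vc=[11]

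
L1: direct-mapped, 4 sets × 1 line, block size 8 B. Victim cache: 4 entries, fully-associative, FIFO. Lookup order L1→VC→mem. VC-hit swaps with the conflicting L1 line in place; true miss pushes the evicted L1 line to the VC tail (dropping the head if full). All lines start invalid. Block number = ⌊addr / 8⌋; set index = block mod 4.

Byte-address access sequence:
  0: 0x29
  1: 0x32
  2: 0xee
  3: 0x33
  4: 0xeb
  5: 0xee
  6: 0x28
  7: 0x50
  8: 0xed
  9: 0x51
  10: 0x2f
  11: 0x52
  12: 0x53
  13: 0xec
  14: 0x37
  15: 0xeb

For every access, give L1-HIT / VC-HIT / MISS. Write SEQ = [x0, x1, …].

  [0] addr=0x29 blk=5 s=1: MISS | VC []
  [1] addr=0x32 blk=6 s=2: MISS | VC []
  [2] addr=0xee blk=29 s=1: MISS | VC [5]
  [3] addr=0x33 blk=6 s=2: L1-HIT | VC [5]
  [4] addr=0xeb blk=29 s=1: L1-HIT | VC [5]
  [5] addr=0xee blk=29 s=1: L1-HIT | VC [5]
  [6] addr=0x28 blk=5 s=1: VC-HIT | VC [29]
  [7] addr=0x50 blk=10 s=2: MISS | VC [29, 6]
  [8] addr=0xed blk=29 s=1: VC-HIT | VC [5, 6]
  [9] addr=0x51 blk=10 s=2: L1-HIT | VC [5, 6]
  [10] addr=0x2f blk=5 s=1: VC-HIT | VC [29, 6]
  [11] addr=0x52 blk=10 s=2: L1-HIT | VC [29, 6]
  [12] addr=0x53 blk=10 s=2: L1-HIT | VC [29, 6]
  [13] addr=0xec blk=29 s=1: VC-HIT | VC [5, 6]
  [14] addr=0x37 blk=6 s=2: VC-HIT | VC [5, 10]
  [15] addr=0xeb blk=29 s=1: L1-HIT | VC [5, 10]

SEQ = [MISS, MISS, MISS, L1-HIT, L1-HIT, L1-HIT, VC-HIT, MISS, VC-HIT, L1-HIT, VC-HIT, L1-HIT, L1-HIT, VC-HIT, VC-HIT, L1-HIT]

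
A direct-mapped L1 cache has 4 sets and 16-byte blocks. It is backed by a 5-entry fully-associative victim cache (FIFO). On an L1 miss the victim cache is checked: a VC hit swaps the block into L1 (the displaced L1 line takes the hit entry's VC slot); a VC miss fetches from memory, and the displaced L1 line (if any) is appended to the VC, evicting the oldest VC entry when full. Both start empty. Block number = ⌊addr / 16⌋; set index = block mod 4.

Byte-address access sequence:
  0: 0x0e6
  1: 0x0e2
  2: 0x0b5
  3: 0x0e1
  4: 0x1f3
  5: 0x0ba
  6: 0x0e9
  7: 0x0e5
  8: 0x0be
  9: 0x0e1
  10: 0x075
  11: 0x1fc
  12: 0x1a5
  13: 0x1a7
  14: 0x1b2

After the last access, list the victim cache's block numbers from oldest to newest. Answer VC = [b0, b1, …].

0: 0xe6 (blk 14, set 2) → MISS  vc=[]
1: 0xe2 (blk 14, set 2) → L1-HIT  vc=[]
2: 0xb5 (blk 11, set 3) → MISS  vc=[]
3: 0xe1 (blk 14, set 2) → L1-HIT  vc=[]
4: 0x1f3 (blk 31, set 3) → MISS  vc=[11]
5: 0xba (blk 11, set 3) → VC-HIT  vc=[31]
6: 0xe9 (blk 14, set 2) → L1-HIT  vc=[31]
7: 0xe5 (blk 14, set 2) → L1-HIT  vc=[31]
8: 0xbe (blk 11, set 3) → L1-HIT  vc=[31]
9: 0xe1 (blk 14, set 2) → L1-HIT  vc=[31]
10: 0x75 (blk 7, set 3) → MISS  vc=[31, 11]
11: 0x1fc (blk 31, set 3) → VC-HIT  vc=[7, 11]
12: 0x1a5 (blk 26, set 2) → MISS  vc=[7, 11, 14]
13: 0x1a7 (blk 26, set 2) → L1-HIT  vc=[7, 11, 14]
14: 0x1b2 (blk 27, set 3) → MISS  vc=[7, 11, 14, 31]

VC = [7, 11, 14, 31]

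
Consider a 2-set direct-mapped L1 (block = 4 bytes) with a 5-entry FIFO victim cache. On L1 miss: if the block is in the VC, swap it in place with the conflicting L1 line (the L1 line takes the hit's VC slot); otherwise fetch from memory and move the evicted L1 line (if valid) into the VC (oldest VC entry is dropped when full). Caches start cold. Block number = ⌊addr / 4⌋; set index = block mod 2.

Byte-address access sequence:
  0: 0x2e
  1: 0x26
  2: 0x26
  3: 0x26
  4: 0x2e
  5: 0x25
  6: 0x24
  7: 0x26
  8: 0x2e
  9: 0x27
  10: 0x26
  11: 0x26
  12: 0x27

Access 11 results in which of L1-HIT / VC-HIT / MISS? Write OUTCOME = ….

  [0] addr=0x2e blk=11 s=1: MISS | VC []
  [1] addr=0x26 blk=9 s=1: MISS | VC [11]
  [2] addr=0x26 blk=9 s=1: L1-HIT | VC [11]
  [3] addr=0x26 blk=9 s=1: L1-HIT | VC [11]
  [4] addr=0x2e blk=11 s=1: VC-HIT | VC [9]
  [5] addr=0x25 blk=9 s=1: VC-HIT | VC [11]
  [6] addr=0x24 blk=9 s=1: L1-HIT | VC [11]
  [7] addr=0x26 blk=9 s=1: L1-HIT | VC [11]
  [8] addr=0x2e blk=11 s=1: VC-HIT | VC [9]
  [9] addr=0x27 blk=9 s=1: VC-HIT | VC [11]
  [10] addr=0x26 blk=9 s=1: L1-HIT | VC [11]
  [11] addr=0x26 blk=9 s=1: L1-HIT | VC [11]
  [12] addr=0x27 blk=9 s=1: L1-HIT | VC [11]

OUTCOME = L1-HIT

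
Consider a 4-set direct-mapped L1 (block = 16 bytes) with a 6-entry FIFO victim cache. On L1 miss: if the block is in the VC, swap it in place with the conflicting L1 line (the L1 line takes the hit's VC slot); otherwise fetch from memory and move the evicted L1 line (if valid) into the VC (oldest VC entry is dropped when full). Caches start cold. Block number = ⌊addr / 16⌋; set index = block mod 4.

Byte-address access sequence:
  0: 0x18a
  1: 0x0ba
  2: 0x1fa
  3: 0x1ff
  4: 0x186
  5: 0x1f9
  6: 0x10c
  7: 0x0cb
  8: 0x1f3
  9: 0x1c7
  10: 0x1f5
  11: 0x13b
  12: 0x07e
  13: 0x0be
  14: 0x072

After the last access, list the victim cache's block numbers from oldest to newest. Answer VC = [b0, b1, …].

VC = [11, 24, 16, 12, 31, 19]

  [0] addr=0x18a blk=24 s=0: MISS | VC []
  [1] addr=0xba blk=11 s=3: MISS | VC []
  [2] addr=0x1fa blk=31 s=3: MISS | VC [11]
  [3] addr=0x1ff blk=31 s=3: L1-HIT | VC [11]
  [4] addr=0x186 blk=24 s=0: L1-HIT | VC [11]
  [5] addr=0x1f9 blk=31 s=3: L1-HIT | VC [11]
  [6] addr=0x10c blk=16 s=0: MISS | VC [11, 24]
  [7] addr=0xcb blk=12 s=0: MISS | VC [11, 24, 16]
  [8] addr=0x1f3 blk=31 s=3: L1-HIT | VC [11, 24, 16]
  [9] addr=0x1c7 blk=28 s=0: MISS | VC [11, 24, 16, 12]
  [10] addr=0x1f5 blk=31 s=3: L1-HIT | VC [11, 24, 16, 12]
  [11] addr=0x13b blk=19 s=3: MISS | VC [11, 24, 16, 12, 31]
  [12] addr=0x7e blk=7 s=3: MISS | VC [11, 24, 16, 12, 31, 19]
  [13] addr=0xbe blk=11 s=3: VC-HIT | VC [7, 24, 16, 12, 31, 19]
  [14] addr=0x72 blk=7 s=3: VC-HIT | VC [11, 24, 16, 12, 31, 19]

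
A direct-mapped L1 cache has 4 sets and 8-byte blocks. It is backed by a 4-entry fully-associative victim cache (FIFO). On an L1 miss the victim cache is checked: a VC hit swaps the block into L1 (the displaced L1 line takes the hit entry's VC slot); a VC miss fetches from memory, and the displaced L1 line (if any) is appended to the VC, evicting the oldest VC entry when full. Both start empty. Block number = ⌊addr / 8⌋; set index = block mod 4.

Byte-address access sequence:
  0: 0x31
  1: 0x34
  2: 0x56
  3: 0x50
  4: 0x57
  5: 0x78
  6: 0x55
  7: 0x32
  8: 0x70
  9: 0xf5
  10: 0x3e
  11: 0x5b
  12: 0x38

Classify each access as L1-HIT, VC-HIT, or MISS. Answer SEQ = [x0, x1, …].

  [0] addr=0x31 blk=6 s=2: MISS | VC []
  [1] addr=0x34 blk=6 s=2: L1-HIT | VC []
  [2] addr=0x56 blk=10 s=2: MISS | VC [6]
  [3] addr=0x50 blk=10 s=2: L1-HIT | VC [6]
  [4] addr=0x57 blk=10 s=2: L1-HIT | VC [6]
  [5] addr=0x78 blk=15 s=3: MISS | VC [6]
  [6] addr=0x55 blk=10 s=2: L1-HIT | VC [6]
  [7] addr=0x32 blk=6 s=2: VC-HIT | VC [10]
  [8] addr=0x70 blk=14 s=2: MISS | VC [10, 6]
  [9] addr=0xf5 blk=30 s=2: MISS | VC [10, 6, 14]
  [10] addr=0x3e blk=7 s=3: MISS | VC [10, 6, 14, 15]
  [11] addr=0x5b blk=11 s=3: MISS | VC [6, 14, 15, 7]
  [12] addr=0x38 blk=7 s=3: VC-HIT | VC [6, 14, 15, 11]

SEQ = [MISS, L1-HIT, MISS, L1-HIT, L1-HIT, MISS, L1-HIT, VC-HIT, MISS, MISS, MISS, MISS, VC-HIT]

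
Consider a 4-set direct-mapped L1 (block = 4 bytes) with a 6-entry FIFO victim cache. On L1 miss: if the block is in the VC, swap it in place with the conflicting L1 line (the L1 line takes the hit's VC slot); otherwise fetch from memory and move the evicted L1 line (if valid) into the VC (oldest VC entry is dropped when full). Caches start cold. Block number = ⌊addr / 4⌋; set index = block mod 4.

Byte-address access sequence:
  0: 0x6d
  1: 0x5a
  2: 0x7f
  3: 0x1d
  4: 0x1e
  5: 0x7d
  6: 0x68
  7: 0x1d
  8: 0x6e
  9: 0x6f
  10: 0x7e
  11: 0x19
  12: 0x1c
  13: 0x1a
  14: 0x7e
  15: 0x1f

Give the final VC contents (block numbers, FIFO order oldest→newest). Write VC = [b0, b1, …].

VC = [31, 27, 22, 26]

#0 0x6d→b27/s3 MISS; vc=[]
#1 0x5a→b22/s2 MISS; vc=[]
#2 0x7f→b31/s3 MISS; vc=[27]
#3 0x1d→b7/s3 MISS; vc=[27,31]
#4 0x1e→b7/s3 L1-HIT; vc=[27,31]
#5 0x7d→b31/s3 VC-HIT; vc=[27,7]
#6 0x68→b26/s2 MISS; vc=[27,7,22]
#7 0x1d→b7/s3 VC-HIT; vc=[27,31,22]
#8 0x6e→b27/s3 VC-HIT; vc=[7,31,22]
#9 0x6f→b27/s3 L1-HIT; vc=[7,31,22]
#10 0x7e→b31/s3 VC-HIT; vc=[7,27,22]
#11 0x19→b6/s2 MISS; vc=[7,27,22,26]
#12 0x1c→b7/s3 VC-HIT; vc=[31,27,22,26]
#13 0x1a→b6/s2 L1-HIT; vc=[31,27,22,26]
#14 0x7e→b31/s3 VC-HIT; vc=[7,27,22,26]
#15 0x1f→b7/s3 VC-HIT; vc=[31,27,22,26]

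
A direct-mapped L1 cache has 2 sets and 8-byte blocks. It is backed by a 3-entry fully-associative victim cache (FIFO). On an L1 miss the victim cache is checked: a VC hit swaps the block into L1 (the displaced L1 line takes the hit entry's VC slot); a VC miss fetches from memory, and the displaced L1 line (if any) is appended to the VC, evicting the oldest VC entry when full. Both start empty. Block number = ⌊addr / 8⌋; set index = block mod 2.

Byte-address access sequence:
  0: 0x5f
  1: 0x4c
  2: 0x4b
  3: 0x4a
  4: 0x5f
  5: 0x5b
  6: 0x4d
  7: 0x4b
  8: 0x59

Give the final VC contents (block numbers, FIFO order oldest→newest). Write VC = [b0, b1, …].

VC = [9]

#0 0x5f→b11/s1 MISS; vc=[]
#1 0x4c→b9/s1 MISS; vc=[11]
#2 0x4b→b9/s1 L1-HIT; vc=[11]
#3 0x4a→b9/s1 L1-HIT; vc=[11]
#4 0x5f→b11/s1 VC-HIT; vc=[9]
#5 0x5b→b11/s1 L1-HIT; vc=[9]
#6 0x4d→b9/s1 VC-HIT; vc=[11]
#7 0x4b→b9/s1 L1-HIT; vc=[11]
#8 0x59→b11/s1 VC-HIT; vc=[9]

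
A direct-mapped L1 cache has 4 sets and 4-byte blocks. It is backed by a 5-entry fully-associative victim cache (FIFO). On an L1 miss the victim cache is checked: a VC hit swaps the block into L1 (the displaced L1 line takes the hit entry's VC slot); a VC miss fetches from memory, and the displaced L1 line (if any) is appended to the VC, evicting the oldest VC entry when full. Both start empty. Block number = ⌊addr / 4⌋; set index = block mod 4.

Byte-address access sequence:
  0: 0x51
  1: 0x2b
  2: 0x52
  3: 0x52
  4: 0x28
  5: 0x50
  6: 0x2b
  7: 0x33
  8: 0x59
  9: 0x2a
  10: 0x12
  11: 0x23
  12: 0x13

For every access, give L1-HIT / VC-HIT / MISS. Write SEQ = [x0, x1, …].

SEQ = [MISS, MISS, L1-HIT, L1-HIT, L1-HIT, L1-HIT, L1-HIT, MISS, MISS, VC-HIT, MISS, MISS, VC-HIT]

#0 0x51→b20/s0 MISS; vc=[]
#1 0x2b→b10/s2 MISS; vc=[]
#2 0x52→b20/s0 L1-HIT; vc=[]
#3 0x52→b20/s0 L1-HIT; vc=[]
#4 0x28→b10/s2 L1-HIT; vc=[]
#5 0x50→b20/s0 L1-HIT; vc=[]
#6 0x2b→b10/s2 L1-HIT; vc=[]
#7 0x33→b12/s0 MISS; vc=[20]
#8 0x59→b22/s2 MISS; vc=[20,10]
#9 0x2a→b10/s2 VC-HIT; vc=[20,22]
#10 0x12→b4/s0 MISS; vc=[20,22,12]
#11 0x23→b8/s0 MISS; vc=[20,22,12,4]
#12 0x13→b4/s0 VC-HIT; vc=[20,22,12,8]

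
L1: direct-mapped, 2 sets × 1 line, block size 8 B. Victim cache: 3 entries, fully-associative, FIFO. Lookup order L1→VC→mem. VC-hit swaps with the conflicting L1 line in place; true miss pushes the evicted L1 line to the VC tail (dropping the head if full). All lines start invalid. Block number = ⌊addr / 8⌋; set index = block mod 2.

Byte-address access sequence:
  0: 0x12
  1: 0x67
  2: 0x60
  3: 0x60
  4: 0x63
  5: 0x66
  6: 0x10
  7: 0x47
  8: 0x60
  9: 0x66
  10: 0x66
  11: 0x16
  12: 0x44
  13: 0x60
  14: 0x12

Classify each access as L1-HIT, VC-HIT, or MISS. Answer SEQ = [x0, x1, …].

  [0] addr=0x12 blk=2 s=0: MISS | VC []
  [1] addr=0x67 blk=12 s=0: MISS | VC [2]
  [2] addr=0x60 blk=12 s=0: L1-HIT | VC [2]
  [3] addr=0x60 blk=12 s=0: L1-HIT | VC [2]
  [4] addr=0x63 blk=12 s=0: L1-HIT | VC [2]
  [5] addr=0x66 blk=12 s=0: L1-HIT | VC [2]
  [6] addr=0x10 blk=2 s=0: VC-HIT | VC [12]
  [7] addr=0x47 blk=8 s=0: MISS | VC [12, 2]
  [8] addr=0x60 blk=12 s=0: VC-HIT | VC [8, 2]
  [9] addr=0x66 blk=12 s=0: L1-HIT | VC [8, 2]
  [10] addr=0x66 blk=12 s=0: L1-HIT | VC [8, 2]
  [11] addr=0x16 blk=2 s=0: VC-HIT | VC [8, 12]
  [12] addr=0x44 blk=8 s=0: VC-HIT | VC [2, 12]
  [13] addr=0x60 blk=12 s=0: VC-HIT | VC [2, 8]
  [14] addr=0x12 blk=2 s=0: VC-HIT | VC [12, 8]

SEQ = [MISS, MISS, L1-HIT, L1-HIT, L1-HIT, L1-HIT, VC-HIT, MISS, VC-HIT, L1-HIT, L1-HIT, VC-HIT, VC-HIT, VC-HIT, VC-HIT]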